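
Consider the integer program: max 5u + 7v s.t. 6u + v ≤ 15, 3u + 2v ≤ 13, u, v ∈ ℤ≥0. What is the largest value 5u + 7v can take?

The continuous relaxation peaks at (0, 6.5) with value 45.50; rounding to a feasible lattice point costs some objective.
(u,v)=(0,6): 6·0+1·6=6≤15, 3·0+2·6=12≤13, objective 42.
(u,v)=(1,5): 6·1+1·5=11≤15, 3·1+2·5=13≤13, objective 40.
The best lattice point is (0,6), giving 42.

42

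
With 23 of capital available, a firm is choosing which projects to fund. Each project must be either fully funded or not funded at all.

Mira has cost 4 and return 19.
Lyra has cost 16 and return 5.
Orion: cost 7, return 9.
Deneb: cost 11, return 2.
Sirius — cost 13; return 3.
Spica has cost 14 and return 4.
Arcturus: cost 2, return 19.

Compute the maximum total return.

47

Mira + Spica + Arcturus: cost 4 + 14 + 2 = 20 ≤ 23, return 19 + 4 + 19 = 42.
Mira + Lyra + Arcturus: cost 4 + 16 + 2 = 22 ≤ 23, return 19 + 5 + 19 = 43.
Mira + Orion + Arcturus: cost 4 + 7 + 2 = 13 ≤ 23, return 19 + 9 + 19 = 47.
Best is Mira, Orion, and Arcturus with total return 47.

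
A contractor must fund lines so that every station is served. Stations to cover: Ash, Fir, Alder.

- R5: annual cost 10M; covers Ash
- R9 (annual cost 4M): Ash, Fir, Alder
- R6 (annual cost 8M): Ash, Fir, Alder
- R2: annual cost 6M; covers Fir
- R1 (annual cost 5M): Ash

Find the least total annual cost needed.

R9 alone covers Ash, Fir, Alder — every station.
Total annual cost: 4.

4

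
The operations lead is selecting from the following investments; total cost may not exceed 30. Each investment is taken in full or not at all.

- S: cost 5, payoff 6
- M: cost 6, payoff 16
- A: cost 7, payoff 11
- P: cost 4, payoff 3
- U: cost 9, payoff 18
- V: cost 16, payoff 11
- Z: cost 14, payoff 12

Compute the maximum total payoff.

51

Take S, M, A, and U: cost 5 + 6 + 7 + 9 = 27 ≤ 30, payoff 6 + 16 + 11 + 18 = 51.
No other feasible combination does better.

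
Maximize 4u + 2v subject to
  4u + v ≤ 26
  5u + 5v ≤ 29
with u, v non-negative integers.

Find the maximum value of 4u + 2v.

20

(u,v)=(5,0) is feasible, giving 20.
(u,v)=(4,1) is feasible, giving 18.
(u,v)=(4,0) is feasible, giving 16.
No feasible integer point exceeds 20.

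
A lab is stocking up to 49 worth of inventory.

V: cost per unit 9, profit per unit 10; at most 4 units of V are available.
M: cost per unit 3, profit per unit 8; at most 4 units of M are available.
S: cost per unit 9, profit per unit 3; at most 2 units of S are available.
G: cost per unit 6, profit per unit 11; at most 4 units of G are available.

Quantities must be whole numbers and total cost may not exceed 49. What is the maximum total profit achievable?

86

Take 1×V, 4×M, and 4×G: cost 45 ≤ 49, profit 1·10 + 4·8 + 4·11 = 86.
M has the best ratio (8/3) and is taken to its limit of 4; remaining capacity is filled optimally with the others.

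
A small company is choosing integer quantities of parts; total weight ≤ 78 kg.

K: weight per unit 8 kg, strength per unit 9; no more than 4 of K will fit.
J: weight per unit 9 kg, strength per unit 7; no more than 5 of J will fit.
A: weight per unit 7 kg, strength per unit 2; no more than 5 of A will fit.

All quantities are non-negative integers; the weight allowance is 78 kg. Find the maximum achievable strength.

This is a bounded integer knapsack.
Take 4×K and 5×J: weight 77 ≤ 78, strength 4·9 + 5·7 = 71.
K has the best ratio (9/8) and is taken to its limit of 4; remaining capacity is filled optimally with the others.

71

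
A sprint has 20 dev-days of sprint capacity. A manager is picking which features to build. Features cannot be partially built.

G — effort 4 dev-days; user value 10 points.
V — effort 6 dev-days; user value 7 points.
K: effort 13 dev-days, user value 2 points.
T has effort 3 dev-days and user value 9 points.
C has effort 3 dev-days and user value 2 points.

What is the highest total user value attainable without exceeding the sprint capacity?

28

This is an integer program with binary decision variables.
Allowing fractional choices, the relaxed optimum would be about 28.6, but features are indivisible.
G + V + T: effort 4 + 6 + 3 = 13 ≤ 20, user value 10 + 7 + 9 = 26.
G + T + C: effort 4 + 3 + 3 = 10 ≤ 20, user value 10 + 9 + 2 = 21.
G + V + T + C: effort 4 + 6 + 3 + 3 = 16 ≤ 20, user value 10 + 7 + 9 + 2 = 28.
Best is G, V, T, and C with total user value 28.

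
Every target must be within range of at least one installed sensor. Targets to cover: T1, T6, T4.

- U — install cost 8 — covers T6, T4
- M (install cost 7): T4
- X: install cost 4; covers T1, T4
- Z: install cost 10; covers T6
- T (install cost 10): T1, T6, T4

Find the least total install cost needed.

10

The greedy cost-per-new-target heuristic would pick X and U for 12, but a cheaper cover exists.
T alone covers T1, T6, T4 — every target.
Total install cost: 10.
No cover costs less than 10.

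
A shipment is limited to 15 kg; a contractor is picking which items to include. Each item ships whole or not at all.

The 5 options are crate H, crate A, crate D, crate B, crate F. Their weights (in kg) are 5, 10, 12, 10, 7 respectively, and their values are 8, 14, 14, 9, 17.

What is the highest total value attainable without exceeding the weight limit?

25

Allowing fractional choices, the relaxed optimum would be about 29.2, but items are indivisible.
crate F: weight 7 ≤ 15, value 17.
crate H + crate F: weight 5 + 7 = 12 ≤ 15, value 8 + 17 = 25.
crate H + crate A: weight 5 + 10 = 15 ≤ 15, value 8 + 14 = 22.
Best is crate H and crate F with total value 25.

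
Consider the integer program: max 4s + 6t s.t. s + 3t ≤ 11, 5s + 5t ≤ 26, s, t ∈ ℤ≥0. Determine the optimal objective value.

26

(s,t)=(2,3): 1·2+3·3=11≤11, 5·2+5·3=25≤26, objective 26.
(s,t)=(3,2): 1·3+3·2=9≤11, 5·3+5·2=25≤26, objective 24.
(s,t)=(1,3): 1·1+3·3=10≤11, 5·1+5·3=20≤26, objective 22.
The best lattice point is (2,3), giving 26.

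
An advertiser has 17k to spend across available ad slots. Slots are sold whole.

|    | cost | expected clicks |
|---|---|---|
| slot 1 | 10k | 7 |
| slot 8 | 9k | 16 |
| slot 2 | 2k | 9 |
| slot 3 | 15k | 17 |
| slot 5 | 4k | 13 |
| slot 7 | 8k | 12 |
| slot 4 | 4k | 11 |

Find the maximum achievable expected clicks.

40

slot 8 + slot 2 + slot 4: cost 9 + 2 + 4 = 15 ≤ 17, expected clicks 16 + 9 + 11 = 36.
slot 8 + slot 5 + slot 4: cost 9 + 4 + 4 = 17 ≤ 17, expected clicks 16 + 13 + 11 = 40.
slot 8 + slot 2 + slot 5: cost 9 + 2 + 4 = 15 ≤ 17, expected clicks 16 + 9 + 13 = 38.
Best is slot 8, slot 5, and slot 4 with total expected clicks 40.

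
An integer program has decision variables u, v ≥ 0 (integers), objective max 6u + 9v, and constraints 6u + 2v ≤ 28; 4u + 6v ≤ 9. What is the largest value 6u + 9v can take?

12

The continuous relaxation peaks at (2.25, 0) with value 13.50; rounding to a feasible lattice point costs some objective.
(u,v)=(2,0): 6·2+2·0=12≤28, 4·2+6·0=8≤9, objective 12.
(u,v)=(1,0): 6·1+2·0=6≤28, 4·1+6·0=4≤9, objective 6.
Maximum is 12 at (u,v)=(2,0).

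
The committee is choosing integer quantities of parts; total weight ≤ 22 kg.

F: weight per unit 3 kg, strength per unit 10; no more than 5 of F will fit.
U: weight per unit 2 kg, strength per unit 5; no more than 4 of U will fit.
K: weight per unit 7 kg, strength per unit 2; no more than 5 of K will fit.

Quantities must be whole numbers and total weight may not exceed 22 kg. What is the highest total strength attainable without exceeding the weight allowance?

65

F has the best ratio (10/3); taking only F gives at most 5×10 = 50 (stopped by the supply cap of 5).
Mixing does better — 5×F and 3×U: weight 21 ≤ 22, strength 5·10 + 3·5 = 65.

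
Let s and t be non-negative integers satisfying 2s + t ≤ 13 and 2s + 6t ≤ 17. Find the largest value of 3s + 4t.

19

(s,t)=(5,1): 2·5+1·1=11≤13, 2·5+6·1=16≤17, objective 19.
(s,t)=(6,0): 2·6+1·0=12≤13, 2·6+6·0=12≤17, objective 18.
(s,t)=(4,1): 2·4+1·1=9≤13, 2·4+6·1=14≤17, objective 16.
No feasible integer point exceeds 19.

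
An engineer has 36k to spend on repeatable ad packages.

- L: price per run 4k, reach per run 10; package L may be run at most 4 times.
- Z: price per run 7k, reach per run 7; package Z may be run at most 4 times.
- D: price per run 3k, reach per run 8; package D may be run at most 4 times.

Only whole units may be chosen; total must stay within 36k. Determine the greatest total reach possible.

4×L, 1×Z, and 4×D: price 35 ≤ 36, reach 4·10 + 1·7 + 4·8 = 79.
4×L and 4×D: price 28 ≤ 36, reach 4·10 + 4·8 = 72.
Best is 79.

79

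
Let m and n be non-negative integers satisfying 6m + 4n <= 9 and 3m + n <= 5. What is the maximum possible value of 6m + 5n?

(m,n)=(0,2): 6·0+4·2=8≤9, 3·0+1·2=2≤5, objective 10.
(m,n)=(0,1): 6·0+4·1=4≤9, 3·0+1·1=1≤5, objective 5.
Maximum is 10 at (m,n)=(0,2).

10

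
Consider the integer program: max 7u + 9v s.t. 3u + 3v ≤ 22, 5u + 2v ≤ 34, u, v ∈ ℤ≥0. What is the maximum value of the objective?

Relaxing integrality, the LP optimum is 66.00 at (u,v) = (0, 7.33), which is not an integer point.
(u,v)=(0,7): 3·0+3·7=21≤22, 5·0+2·7=14≤34, objective 63.
(u,v)=(1,6): 3·1+3·6=21≤22, 5·1+2·6=17≤34, objective 61.
(u,v)=(0,6): 3·0+3·6=18≤22, 5·0+2·6=12≤34, objective 54.
No feasible integer point exceeds 63.

63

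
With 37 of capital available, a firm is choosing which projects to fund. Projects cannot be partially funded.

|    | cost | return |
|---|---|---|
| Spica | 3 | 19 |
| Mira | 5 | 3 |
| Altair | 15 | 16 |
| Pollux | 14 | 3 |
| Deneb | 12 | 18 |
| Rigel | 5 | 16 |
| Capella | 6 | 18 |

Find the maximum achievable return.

74

Allowing fractional choices, the relaxed optimum would be about 82.7, but projects are indivisible.
Spica + Mira + Deneb + Rigel + Capella: cost 3 + 5 + 12 + 5 + 6 = 31 ≤ 37, return 19 + 3 + 18 + 16 + 18 = 74.
Spica + Mira + Altair + Rigel + Capella: cost 3 + 5 + 15 + 5 + 6 = 34 ≤ 37, return 19 + 3 + 16 + 16 + 18 = 72.
Best is Spica, Mira, Deneb, Rigel, and Capella with total return 74.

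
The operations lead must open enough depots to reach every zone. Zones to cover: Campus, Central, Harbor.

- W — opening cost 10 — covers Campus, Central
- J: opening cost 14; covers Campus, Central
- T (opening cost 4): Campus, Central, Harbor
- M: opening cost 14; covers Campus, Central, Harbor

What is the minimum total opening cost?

This is an integer covering problem.
T alone covers Campus, Central, Harbor — every zone.
Total opening cost: 4.
No cover costs less than 4.

4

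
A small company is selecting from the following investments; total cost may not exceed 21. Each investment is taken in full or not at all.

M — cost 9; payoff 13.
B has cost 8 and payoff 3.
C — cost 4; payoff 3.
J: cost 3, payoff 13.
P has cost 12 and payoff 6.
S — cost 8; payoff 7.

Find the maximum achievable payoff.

This is an integer program with binary decision variables.
M + J + S: cost 9 + 3 + 8 = 20 ≤ 21, payoff 13 + 13 + 7 = 33.
M + C + J: cost 9 + 4 + 3 = 16 ≤ 21, payoff 13 + 3 + 13 = 29.
Best is M, J, and S with total payoff 33.

33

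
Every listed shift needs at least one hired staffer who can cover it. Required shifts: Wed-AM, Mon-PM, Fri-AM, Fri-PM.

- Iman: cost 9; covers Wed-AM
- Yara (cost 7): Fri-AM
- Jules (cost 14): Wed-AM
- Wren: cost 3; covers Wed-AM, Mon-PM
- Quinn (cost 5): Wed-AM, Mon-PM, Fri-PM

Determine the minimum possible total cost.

Choose Yara and Quinn: together they cover Wed-AM, Mon-PM, Fri-AM, Fri-PM — every shift.
Total cost: 7 + 5 = 12.

12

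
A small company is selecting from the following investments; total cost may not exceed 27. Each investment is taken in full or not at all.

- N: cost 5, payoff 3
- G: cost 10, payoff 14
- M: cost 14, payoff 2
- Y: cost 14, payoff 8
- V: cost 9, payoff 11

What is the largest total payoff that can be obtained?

28

G + V: cost 10 + 9 = 19 ≤ 27, payoff 14 + 11 = 25.
N + G + V: cost 5 + 10 + 9 = 24 ≤ 27, payoff 3 + 14 + 11 = 28.
Best is N, G, and V with total payoff 28.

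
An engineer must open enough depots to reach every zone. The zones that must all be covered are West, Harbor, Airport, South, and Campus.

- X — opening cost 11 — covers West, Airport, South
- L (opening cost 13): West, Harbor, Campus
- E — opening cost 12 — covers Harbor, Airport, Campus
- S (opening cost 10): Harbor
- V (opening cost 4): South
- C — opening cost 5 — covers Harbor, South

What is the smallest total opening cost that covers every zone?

23

Choose X and E: together they cover West, Harbor, Airport, South, Campus — every zone.
Total opening cost: 11 + 12 = 23.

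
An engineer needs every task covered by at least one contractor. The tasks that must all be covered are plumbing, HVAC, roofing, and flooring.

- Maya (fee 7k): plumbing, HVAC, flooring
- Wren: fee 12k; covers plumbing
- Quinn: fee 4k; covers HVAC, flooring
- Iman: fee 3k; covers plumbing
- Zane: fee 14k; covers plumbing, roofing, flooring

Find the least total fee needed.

18

The greedy cost-per-new-task heuristic would pick Quinn, Iman, and Zane for 21, but a cheaper cover exists.
Choose Quinn and Zane: together they cover plumbing, HVAC, roofing, flooring — every task.
Total fee: 4 + 14 = 18.
No cover costs less than 18.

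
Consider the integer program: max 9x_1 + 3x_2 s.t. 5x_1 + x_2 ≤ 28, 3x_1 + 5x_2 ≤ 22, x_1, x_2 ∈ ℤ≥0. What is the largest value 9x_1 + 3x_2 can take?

48

The continuous relaxation peaks at (5.36, 1.18) with value 51.82; rounding to a feasible lattice point costs some objective.
(x_1,x_2)=(5,1): 5·5+1·1=26≤28, 3·5+5·1=20≤22, objective 48.
(x_1,x_2)=(5,0): 5·5+1·0=25≤28, 3·5+5·0=15≤22, objective 45.
(x_1,x_2)=(4,2): 5·4+1·2=22≤28, 3·4+5·2=22≤22, objective 42.
(x_1,x_2)=(4,1): 5·4+1·1=21≤28, 3·4+5·1=17≤22, objective 39.
No feasible integer point exceeds 48.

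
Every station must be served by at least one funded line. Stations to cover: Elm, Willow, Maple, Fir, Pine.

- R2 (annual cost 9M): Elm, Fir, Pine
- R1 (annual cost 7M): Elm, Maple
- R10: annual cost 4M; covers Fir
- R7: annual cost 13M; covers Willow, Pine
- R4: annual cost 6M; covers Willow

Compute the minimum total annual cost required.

Choose R2, R1, and R4: together they cover Elm, Willow, Maple, Fir, Pine — every station.
Total annual cost: 9 + 7 + 6 = 22.
No cover costs less than 22.

22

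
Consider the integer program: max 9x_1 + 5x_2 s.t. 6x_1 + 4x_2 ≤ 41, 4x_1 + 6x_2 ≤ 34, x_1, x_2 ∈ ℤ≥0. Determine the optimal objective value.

59

Relaxing integrality, the LP optimum is 61.50 at (x_1,x_2) = (6.83, 0), which is not an integer point.
(x_1,x_2)=(6,1): 6·6+4·1=40≤41, 4·6+6·1=30≤34, objective 59.
(x_1,x_2)=(5,2): 6·5+4·2=38≤41, 4·5+6·2=32≤34, objective 55.
(x_1,x_2)=(6,0): 6·6+4·0=36≤41, 4·6+6·0=24≤34, objective 54.
(x_1,x_2)=(5,1): 6·5+4·1=34≤41, 4·5+6·1=26≤34, objective 50.
No feasible integer point exceeds 59.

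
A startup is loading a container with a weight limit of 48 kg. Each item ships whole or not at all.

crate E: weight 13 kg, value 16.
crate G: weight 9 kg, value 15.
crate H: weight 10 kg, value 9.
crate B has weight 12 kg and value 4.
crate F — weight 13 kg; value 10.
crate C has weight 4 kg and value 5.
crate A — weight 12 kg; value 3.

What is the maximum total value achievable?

Allowing fractional choices, the relaxed optimum would be about 54.2, but items are indivisible.
crate E + crate G + crate H + crate B + crate C: weight 13 + 9 + 10 + 12 + 4 = 48 ≤ 48, value 16 + 15 + 9 + 4 + 5 = 49.
crate E + crate G + crate H + crate F: weight 13 + 9 + 10 + 13 = 45 ≤ 48, value 16 + 15 + 9 + 10 = 50.
Best is crate E, crate G, crate H, and crate F with total value 50.

50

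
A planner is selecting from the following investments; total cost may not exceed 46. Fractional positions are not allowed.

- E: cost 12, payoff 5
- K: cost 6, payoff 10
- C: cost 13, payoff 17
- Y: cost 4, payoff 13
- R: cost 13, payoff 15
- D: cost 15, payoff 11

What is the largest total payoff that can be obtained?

56

Allowing fractional choices, the relaxed optimum would be about 62.3, but investments are indivisible.
C + Y + R + D: cost 13 + 4 + 13 + 15 = 45 ≤ 46, payoff 17 + 13 + 15 + 11 = 56.
K + C + Y + R: cost 6 + 13 + 4 + 13 = 36 ≤ 46, payoff 10 + 17 + 13 + 15 = 55.
Best is C, Y, R, and D with total payoff 56.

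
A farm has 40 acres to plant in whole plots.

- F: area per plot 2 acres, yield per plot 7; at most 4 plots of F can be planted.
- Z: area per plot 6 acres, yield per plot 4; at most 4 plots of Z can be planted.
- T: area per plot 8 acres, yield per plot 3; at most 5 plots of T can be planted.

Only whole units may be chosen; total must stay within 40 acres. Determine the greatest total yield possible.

47

This is a bounded integer knapsack.
4×F, 4×Z, and 1×T: area 40 ≤ 40, yield 4·7 + 4·4 + 1·3 = 47.
4×F and 4×Z: area 32 ≤ 40, yield 4·7 + 4·4 = 44.
Best is 47.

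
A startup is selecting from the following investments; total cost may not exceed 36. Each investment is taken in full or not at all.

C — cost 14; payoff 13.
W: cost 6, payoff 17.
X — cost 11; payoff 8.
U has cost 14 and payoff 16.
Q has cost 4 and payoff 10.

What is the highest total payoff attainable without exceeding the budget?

Allowing fractional choices, the relaxed optimum would be about 54.1, but investments are indivisible.
W + X + U + Q: cost 6 + 11 + 14 + 4 = 35 ≤ 36, payoff 17 + 8 + 16 + 10 = 51.
C + W + U: cost 14 + 6 + 14 = 34 ≤ 36, payoff 13 + 17 + 16 = 46.
C + W + X + Q: cost 14 + 6 + 11 + 4 = 35 ≤ 36, payoff 13 + 17 + 8 + 10 = 48.
Best is W, X, U, and Q with total payoff 51.

51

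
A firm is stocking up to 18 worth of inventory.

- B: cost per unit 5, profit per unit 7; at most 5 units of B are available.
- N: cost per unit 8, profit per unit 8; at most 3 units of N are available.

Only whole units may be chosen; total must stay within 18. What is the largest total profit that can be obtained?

Take 2×B and 1×N: cost 18 ≤ 18, profit 2·7 + 1·8 = 22.
No other integer combination yields more.

22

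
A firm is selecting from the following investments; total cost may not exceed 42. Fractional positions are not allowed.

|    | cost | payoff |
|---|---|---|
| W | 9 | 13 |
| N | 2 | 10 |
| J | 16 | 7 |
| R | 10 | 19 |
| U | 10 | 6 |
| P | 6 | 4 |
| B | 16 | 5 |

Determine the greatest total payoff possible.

This is a 0-1 knapsack instance.
Take W, N, R, U, and P: cost 9 + 2 + 10 + 10 + 6 = 37 ≤ 42, payoff 13 + 10 + 19 + 6 + 4 = 52.
No other feasible combination does better.

52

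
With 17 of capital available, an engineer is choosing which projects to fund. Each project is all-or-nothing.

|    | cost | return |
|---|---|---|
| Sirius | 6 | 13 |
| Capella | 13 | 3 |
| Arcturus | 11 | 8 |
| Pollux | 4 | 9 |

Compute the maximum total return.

22

Allowing fractional choices, the relaxed optimum would be about 27.1, but projects are indivisible.
Sirius + Pollux: cost 6 + 4 = 10 ≤ 17, return 13 + 9 = 22.
Sirius + Arcturus: cost 6 + 11 = 17 ≤ 17, return 13 + 8 = 21.
Best is Sirius and Pollux with total return 22.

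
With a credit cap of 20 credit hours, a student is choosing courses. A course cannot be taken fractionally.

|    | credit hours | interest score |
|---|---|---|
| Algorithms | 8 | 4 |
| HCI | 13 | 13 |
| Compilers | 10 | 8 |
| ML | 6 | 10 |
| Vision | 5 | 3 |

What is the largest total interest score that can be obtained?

This is an integer program with binary decision variables.
Algorithms + ML + Vision: credit hours 8 + 6 + 5 = 19 ≤ 20, interest score 4 + 10 + 3 = 17.
HCI + ML: credit hours 13 + 6 = 19 ≤ 20, interest score 13 + 10 = 23.
Compilers + ML: credit hours 10 + 6 = 16 ≤ 20, interest score 8 + 10 = 18.
Best is HCI and ML with total interest score 23.

23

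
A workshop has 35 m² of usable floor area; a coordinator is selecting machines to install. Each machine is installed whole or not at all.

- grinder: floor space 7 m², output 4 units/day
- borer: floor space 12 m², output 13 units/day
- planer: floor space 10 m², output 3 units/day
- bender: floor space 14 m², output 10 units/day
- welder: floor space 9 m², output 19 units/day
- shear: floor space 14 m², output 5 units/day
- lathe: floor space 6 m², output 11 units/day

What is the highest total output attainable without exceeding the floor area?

Allowing fractional choices, the relaxed optimum would be about 48.7, but machines are indivisible.
borer + welder + lathe: floor space 12 + 9 + 6 = 27 ≤ 35, output 13 + 19 + 11 = 43.
grinder + borer + welder + lathe: floor space 7 + 12 + 9 + 6 = 34 ≤ 35, output 4 + 13 + 19 + 11 = 47.
Best is grinder, borer, welder, and lathe with total output 47.

47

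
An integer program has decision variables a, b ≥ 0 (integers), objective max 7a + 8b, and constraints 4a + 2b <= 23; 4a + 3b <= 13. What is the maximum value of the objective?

Relaxing integrality, the LP optimum is 34.67 at (a,b) = (0, 4.33), which is not an integer point.
(a,b)=(0,4): 4·0+2·4=8≤23, 4·0+3·4=12≤13, objective 32.
(a,b)=(1,3): 4·1+2·3=10≤23, 4·1+3·3=13≤13, objective 31.
Maximum is 32 at (a,b)=(0,4).

32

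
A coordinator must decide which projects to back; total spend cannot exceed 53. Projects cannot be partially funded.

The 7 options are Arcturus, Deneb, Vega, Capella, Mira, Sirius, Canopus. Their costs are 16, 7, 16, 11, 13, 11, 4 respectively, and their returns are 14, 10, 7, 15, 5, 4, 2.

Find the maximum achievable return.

Arcturus + Deneb + Capella + Mira + Canopus: cost 16 + 7 + 11 + 13 + 4 = 51 ≤ 53, return 14 + 10 + 15 + 5 + 2 = 46.
Arcturus + Deneb + Vega + Capella: cost 16 + 7 + 16 + 11 = 50 ≤ 53, return 14 + 10 + 7 + 15 = 46.
The maximum return is 46; one optimal choice is Arcturus, Deneb, Vega, and Capella.

46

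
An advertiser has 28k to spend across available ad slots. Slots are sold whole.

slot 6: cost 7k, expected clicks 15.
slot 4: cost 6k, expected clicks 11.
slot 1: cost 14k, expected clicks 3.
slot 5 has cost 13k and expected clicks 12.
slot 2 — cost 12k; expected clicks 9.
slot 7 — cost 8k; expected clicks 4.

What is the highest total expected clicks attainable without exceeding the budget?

38

Take slot 6, slot 4, and slot 5: cost 7 + 6 + 13 = 26 ≤ 28, expected clicks 15 + 11 + 12 = 38.
No other feasible combination does better.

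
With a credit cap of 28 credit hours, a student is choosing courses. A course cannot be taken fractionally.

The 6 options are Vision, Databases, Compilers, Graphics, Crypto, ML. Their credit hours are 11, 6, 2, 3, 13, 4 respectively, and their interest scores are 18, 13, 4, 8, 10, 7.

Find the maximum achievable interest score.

Take Vision, Databases, Compilers, Graphics, and ML: credit hours 11 + 6 + 2 + 3 + 4 = 26 ≤ 28, interest score 18 + 13 + 4 + 8 + 7 = 50.
No other feasible combination does better.

50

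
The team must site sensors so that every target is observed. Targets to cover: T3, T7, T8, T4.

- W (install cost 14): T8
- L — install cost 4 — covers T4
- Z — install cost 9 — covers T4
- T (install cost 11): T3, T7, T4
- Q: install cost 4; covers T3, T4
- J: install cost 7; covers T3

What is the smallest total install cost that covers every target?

25

The greedy cost-per-new-target heuristic would pick Q, T, and W for 29, but a cheaper cover exists.
Choose W and T: together they cover T3, T7, T8, T4 — every target.
Total install cost: 14 + 11 = 25.
No cover costs less than 25.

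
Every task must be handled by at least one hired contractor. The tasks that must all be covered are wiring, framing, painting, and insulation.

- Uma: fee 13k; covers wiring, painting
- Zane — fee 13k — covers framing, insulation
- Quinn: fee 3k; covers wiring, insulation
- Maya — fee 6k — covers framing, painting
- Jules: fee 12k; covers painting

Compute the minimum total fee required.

9

This is an integer covering problem.
Choose Quinn and Maya: together they cover wiring, framing, painting, insulation — every task.
Total fee: 3 + 6 = 9.
No cover costs less than 9.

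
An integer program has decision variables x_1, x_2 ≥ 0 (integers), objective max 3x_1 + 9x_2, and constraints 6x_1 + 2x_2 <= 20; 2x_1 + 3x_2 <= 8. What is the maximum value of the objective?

(x_1,x_2)=(1,2): 6·1+2·2=10≤20, 2·1+3·2=8≤8, objective 21.
(x_1,x_2)=(0,2): 6·0+2·2=4≤20, 2·0+3·2=6≤8, objective 18.
Maximum is 21 at (x_1,x_2)=(1,2).

21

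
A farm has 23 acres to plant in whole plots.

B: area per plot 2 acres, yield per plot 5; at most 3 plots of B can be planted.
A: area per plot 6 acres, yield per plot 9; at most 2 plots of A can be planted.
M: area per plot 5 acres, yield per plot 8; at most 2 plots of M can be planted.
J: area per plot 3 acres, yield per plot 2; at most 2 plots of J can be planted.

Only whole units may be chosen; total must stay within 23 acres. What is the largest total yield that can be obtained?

41

Take 3×B, 2×A, and 1×M: area 23 ≤ 23, yield 3·5 + 2·9 + 1·8 = 41.
B has the best ratio (5/2) and is taken to its limit of 3; remaining capacity is filled optimally with the others.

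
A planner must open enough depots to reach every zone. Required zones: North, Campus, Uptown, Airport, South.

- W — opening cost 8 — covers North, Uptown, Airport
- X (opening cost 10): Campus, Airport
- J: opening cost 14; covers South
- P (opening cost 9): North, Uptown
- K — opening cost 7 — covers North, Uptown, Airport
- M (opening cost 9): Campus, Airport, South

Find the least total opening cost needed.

Choose K and M: together they cover North, Campus, Uptown, Airport, South — every zone.
Total opening cost: 7 + 9 = 16.
No cover costs less than 16.

16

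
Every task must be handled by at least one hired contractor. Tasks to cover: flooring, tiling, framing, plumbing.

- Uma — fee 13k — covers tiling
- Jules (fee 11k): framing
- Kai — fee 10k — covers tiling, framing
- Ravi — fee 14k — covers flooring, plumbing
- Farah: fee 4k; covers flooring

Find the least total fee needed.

24

The greedy cost-per-new-task heuristic would pick Farah, Kai, and Ravi for 28, but a cheaper cover exists.
Choose Kai and Ravi: together they cover flooring, tiling, framing, plumbing — every task.
Total fee: 10 + 14 = 24.
No cover costs less than 24.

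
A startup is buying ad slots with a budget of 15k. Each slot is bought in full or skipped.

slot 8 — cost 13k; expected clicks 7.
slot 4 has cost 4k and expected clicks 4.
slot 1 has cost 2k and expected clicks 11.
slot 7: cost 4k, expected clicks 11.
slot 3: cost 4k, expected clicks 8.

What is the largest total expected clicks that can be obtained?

34

slot 4 + slot 1 + slot 7 + slot 3: cost 4 + 2 + 4 + 4 = 14 ≤ 15, expected clicks 4 + 11 + 11 + 8 = 34.
slot 1 + slot 7 + slot 3: cost 2 + 4 + 4 = 10 ≤ 15, expected clicks 11 + 11 + 8 = 30.
slot 4 + slot 1 + slot 7: cost 4 + 2 + 4 = 10 ≤ 15, expected clicks 4 + 11 + 11 = 26.
Best is slot 4, slot 1, slot 7, and slot 3 with total expected clicks 34.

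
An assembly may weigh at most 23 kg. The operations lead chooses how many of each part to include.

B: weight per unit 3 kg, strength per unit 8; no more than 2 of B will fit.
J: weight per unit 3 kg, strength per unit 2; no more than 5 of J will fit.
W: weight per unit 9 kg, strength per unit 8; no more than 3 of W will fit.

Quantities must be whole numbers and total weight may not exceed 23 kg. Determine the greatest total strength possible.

28

B has the best ratio (8/3); taking only B gives at most 2×8 = 16 (stopped by the supply cap of 2).
Mixing does better — 2×B, 2×J, and 1×W: weight 21 ≤ 23, strength 2·8 + 2·2 + 1·8 = 28.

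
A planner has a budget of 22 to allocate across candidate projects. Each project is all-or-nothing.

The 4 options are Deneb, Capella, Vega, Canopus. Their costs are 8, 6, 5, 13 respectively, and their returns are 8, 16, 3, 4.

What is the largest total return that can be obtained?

27

Allowing fractional choices, the relaxed optimum would be about 27.9, but projects are indivisible.
Deneb + Capella: cost 8 + 6 = 14 ≤ 22, return 8 + 16 = 24.
Deneb + Capella + Vega: cost 8 + 6 + 5 = 19 ≤ 22, return 8 + 16 + 3 = 27.
Best is Deneb, Capella, and Vega with total return 27.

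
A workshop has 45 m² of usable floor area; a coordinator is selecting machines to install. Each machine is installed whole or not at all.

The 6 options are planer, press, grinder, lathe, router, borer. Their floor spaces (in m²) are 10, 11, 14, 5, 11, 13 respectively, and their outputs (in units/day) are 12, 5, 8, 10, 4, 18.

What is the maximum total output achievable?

Take planer, grinder, lathe, and borer: floor space 10 + 14 + 5 + 13 = 42 ≤ 45, output 12 + 8 + 10 + 18 = 48.
No other feasible combination does better.

48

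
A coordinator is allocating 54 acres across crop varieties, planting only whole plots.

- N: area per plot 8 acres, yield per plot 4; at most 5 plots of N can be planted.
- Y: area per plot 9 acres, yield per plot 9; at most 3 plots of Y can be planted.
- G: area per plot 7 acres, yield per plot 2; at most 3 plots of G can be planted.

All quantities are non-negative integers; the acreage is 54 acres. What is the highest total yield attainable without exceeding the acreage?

39

Y has the best ratio (9/9); taking only Y gives at most 3×9 = 27 (stopped by the supply cap of 3).
Mixing does better — 3×N and 3×Y: area 51 ≤ 54, yield 3·4 + 3·9 = 39.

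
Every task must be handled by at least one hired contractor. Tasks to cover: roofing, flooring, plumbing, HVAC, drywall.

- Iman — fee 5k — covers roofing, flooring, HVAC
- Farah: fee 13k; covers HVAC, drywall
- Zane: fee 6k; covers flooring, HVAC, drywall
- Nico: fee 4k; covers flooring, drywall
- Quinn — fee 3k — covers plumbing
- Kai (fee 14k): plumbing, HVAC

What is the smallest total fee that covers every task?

12

Choose Iman, Nico, and Quinn: together they cover roofing, flooring, plumbing, HVAC, drywall — every task.
Total fee: 5 + 4 + 3 = 12.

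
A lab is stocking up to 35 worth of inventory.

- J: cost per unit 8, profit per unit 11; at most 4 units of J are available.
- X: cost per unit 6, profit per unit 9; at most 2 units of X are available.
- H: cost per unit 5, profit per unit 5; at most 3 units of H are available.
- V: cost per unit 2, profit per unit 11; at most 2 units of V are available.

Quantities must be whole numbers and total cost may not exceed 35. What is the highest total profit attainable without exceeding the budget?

3×J, 1×X, and 2×V: cost 34 ≤ 35, profit 3·11 + 1·9 + 2·11 = 64.
2×J, 2×X, and 2×V: cost 32 ≤ 35, profit 2·11 + 2·9 + 2·11 = 62.
Best is 64.

64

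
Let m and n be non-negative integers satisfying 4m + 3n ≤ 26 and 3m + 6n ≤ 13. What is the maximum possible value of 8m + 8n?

32

The continuous relaxation peaks at (4.33, 0) with value 34.67; rounding to a feasible lattice point costs some objective.
(m,n)=(4,0): 4·4+3·0=16≤26, 3·4+6·0=12≤13, objective 32.
(m,n)=(3,0): 4·3+3·0=12≤26, 3·3+6·0=9≤13, objective 24.
Maximum is 32 at (m,n)=(4,0).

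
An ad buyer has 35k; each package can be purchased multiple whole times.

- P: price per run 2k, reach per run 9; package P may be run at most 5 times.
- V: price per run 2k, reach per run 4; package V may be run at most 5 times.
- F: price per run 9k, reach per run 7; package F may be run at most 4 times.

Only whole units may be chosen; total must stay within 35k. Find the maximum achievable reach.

5×P, 5×V, and 1×F: price 29 ≤ 35, reach 5·9 + 5·4 + 1·7 = 72.
5×P, 3×V, and 2×F: price 34 ≤ 35, reach 5·9 + 3·4 + 2·7 = 71.
Best is 72.

72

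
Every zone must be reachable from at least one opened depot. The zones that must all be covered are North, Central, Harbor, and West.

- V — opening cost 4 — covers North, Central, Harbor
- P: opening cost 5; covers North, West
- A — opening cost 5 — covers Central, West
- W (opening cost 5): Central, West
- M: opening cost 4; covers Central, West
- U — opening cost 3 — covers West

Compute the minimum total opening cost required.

Choose V and U: together they cover North, Central, Harbor, West — every zone.
Total opening cost: 4 + 3 = 7.
No cover costs less than 7.

7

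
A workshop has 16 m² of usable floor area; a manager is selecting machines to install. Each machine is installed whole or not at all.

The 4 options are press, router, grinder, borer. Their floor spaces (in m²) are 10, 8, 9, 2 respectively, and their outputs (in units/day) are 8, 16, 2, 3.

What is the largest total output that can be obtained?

Allowing fractional choices, the relaxed optimum would be about 23.8, but machines are indivisible.
router: floor space 8 ≤ 16, output 16.
router + borer: floor space 8 + 2 = 10 ≤ 16, output 16 + 3 = 19.
Best is router and borer with total output 19.

19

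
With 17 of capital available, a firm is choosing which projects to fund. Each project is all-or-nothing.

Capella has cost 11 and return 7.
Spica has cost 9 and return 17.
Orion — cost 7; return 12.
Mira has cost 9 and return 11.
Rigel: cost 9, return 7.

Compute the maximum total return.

Allowing fractional choices, the relaxed optimum would be about 30.2, but projects are indivisible.
Orion + Rigel: cost 7 + 9 = 16 ≤ 17, return 12 + 7 = 19.
Spica + Orion: cost 9 + 7 = 16 ≤ 17, return 17 + 12 = 29.
Orion + Mira: cost 7 + 9 = 16 ≤ 17, return 12 + 11 = 23.
Best is Spica and Orion with total return 29.

29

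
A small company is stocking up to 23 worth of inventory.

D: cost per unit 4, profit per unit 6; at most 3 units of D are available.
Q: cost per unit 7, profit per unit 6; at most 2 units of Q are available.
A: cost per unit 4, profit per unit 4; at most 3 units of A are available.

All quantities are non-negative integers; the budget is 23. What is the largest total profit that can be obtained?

Take 3×D, 1×Q, and 1×A: cost 23 ≤ 23, profit 3·6 + 1·6 + 1·4 = 28.
D has the best ratio (6/4) and is taken to its limit of 3; remaining capacity is filled optimally with the others.

28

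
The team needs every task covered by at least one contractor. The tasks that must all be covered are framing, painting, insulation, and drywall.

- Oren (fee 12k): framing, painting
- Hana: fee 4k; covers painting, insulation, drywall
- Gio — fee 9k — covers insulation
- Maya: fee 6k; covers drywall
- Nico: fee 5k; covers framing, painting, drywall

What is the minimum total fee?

This is an integer covering problem.
Choose Hana and Nico: together they cover framing, painting, insulation, drywall — every task.
Total fee: 4 + 5 = 9.
No cover costs less than 9.

9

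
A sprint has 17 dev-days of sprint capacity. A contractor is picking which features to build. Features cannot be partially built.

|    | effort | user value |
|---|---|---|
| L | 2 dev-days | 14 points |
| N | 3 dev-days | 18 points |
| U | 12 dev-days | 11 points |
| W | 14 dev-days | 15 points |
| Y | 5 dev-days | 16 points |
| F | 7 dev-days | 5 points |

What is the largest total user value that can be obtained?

L + N + Y: effort 2 + 3 + 5 = 10 ≤ 17, user value 14 + 18 + 16 = 48.
L + N + U: effort 2 + 3 + 12 = 17 ≤ 17, user value 14 + 18 + 11 = 43.
L + N + Y + F: effort 2 + 3 + 5 + 7 = 17 ≤ 17, user value 14 + 18 + 16 + 5 = 53.
Best is L, N, Y, and F with total user value 53.

53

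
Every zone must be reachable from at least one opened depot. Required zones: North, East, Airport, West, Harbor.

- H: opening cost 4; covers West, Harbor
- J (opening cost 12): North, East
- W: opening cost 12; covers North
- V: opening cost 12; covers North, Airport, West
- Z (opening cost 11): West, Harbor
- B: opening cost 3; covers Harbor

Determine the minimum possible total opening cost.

27

The greedy cost-per-new-zone heuristic would pick H, J, and V for 28, but a cheaper cover exists.
Choose J, V, and B: together they cover North, East, Airport, West, Harbor — every zone.
Total opening cost: 12 + 12 + 3 = 27.
No cover costs less than 27.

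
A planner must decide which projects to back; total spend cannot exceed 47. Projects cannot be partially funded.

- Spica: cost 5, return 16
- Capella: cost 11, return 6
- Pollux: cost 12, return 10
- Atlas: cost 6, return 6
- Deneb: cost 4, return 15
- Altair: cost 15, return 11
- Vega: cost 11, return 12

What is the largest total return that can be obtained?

Spica + Pollux + Deneb + Altair + Vega: cost 5 + 12 + 4 + 15 + 11 = 47 ≤ 47, return 16 + 10 + 15 + 11 + 12 = 64.
Spica + Atlas + Deneb + Altair + Vega: cost 5 + 6 + 4 + 15 + 11 = 41 ≤ 47, return 16 + 6 + 15 + 11 + 12 = 60.
Spica + Capella + Deneb + Altair + Vega: cost 5 + 11 + 4 + 15 + 11 = 46 ≤ 47, return 16 + 6 + 15 + 11 + 12 = 60.
Best is Spica, Pollux, Deneb, Altair, and Vega with total return 64.

64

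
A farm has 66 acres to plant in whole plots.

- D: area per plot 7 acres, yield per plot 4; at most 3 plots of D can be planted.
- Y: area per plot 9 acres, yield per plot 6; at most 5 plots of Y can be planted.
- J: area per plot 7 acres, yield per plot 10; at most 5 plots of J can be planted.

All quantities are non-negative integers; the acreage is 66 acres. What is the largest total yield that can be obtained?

This is a bounded integer knapsack.
3×Y and 5×J: area 62 ≤ 66, yield 3·6 + 5·10 = 68.
3×D, 1×Y, and 5×J: area 65 ≤ 66, yield 3·4 + 1·6 + 5·10 = 68.
Best is 68.

68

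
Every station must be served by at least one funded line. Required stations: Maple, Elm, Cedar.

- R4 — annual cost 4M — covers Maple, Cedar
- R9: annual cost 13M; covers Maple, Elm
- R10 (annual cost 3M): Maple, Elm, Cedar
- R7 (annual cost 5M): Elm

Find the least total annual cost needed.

R10 alone covers Maple, Elm, Cedar — every station.
Total annual cost: 3.
No cover costs less than 3.

3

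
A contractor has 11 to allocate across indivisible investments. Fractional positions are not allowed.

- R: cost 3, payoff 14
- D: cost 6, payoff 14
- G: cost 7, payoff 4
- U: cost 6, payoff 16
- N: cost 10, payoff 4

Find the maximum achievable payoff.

30

R + D: cost 3 + 6 = 9 ≤ 11, payoff 14 + 14 = 28.
R + U: cost 3 + 6 = 9 ≤ 11, payoff 14 + 16 = 30.
R + G: cost 3 + 7 = 10 ≤ 11, payoff 14 + 4 = 18.
Best is R and U with total payoff 30.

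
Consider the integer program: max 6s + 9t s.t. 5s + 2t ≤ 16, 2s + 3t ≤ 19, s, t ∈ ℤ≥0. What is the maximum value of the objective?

54

(s,t)=(0,6) is feasible, giving 54.
(s,t)=(1,5) is feasible, giving 51.
The best lattice point is (0,6), giving 54.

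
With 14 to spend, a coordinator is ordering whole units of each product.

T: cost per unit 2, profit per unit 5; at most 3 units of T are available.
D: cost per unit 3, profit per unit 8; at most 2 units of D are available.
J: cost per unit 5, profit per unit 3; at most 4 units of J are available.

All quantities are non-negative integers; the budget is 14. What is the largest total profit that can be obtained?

2×T and 2×D: cost 10 ≤ 14, profit 2·5 + 2·8 = 26.
3×T and 2×D: cost 12 ≤ 14, profit 3·5 + 2·8 = 31.
Best is 31.

31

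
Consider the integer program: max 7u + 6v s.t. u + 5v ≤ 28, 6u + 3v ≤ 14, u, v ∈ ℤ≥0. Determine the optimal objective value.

24

The continuous relaxation peaks at (0, 4.67) with value 28.00; rounding to a feasible lattice point costs some objective.
(u,v)=(0,4) is feasible, giving 24.
(u,v)=(0,3) is feasible, giving 18.
The best lattice point is (0,4), giving 24.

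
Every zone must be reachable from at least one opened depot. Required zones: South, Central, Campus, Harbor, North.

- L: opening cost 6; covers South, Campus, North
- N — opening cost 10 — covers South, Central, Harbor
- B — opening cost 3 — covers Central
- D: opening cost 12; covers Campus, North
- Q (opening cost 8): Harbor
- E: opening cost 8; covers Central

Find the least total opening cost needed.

Choose L and N: together they cover South, Central, Campus, Harbor, North — every zone.
Total opening cost: 6 + 10 = 16.

16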